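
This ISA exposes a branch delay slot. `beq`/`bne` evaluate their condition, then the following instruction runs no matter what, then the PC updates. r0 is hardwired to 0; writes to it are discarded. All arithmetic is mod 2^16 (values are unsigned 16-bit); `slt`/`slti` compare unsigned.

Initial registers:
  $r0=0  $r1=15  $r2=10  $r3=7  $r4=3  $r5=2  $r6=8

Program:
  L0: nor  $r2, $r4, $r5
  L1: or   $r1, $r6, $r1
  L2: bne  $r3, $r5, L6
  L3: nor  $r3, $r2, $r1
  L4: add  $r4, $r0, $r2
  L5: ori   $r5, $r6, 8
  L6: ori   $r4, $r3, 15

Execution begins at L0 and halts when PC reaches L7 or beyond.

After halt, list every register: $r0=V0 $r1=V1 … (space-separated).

PC=0  nor  $r2, $r4, $r5     | $r0=0 $r1=15 $r2=65532 $r3=7 $r4=3 $r5=2 $r6=8
PC=1  or   $r1, $r6, $r1     | $r0=0 $r1=15 $r2=65532 $r3=7 $r4=3 $r5=2 $r6=8
PC=2  bne  $r3, $r5, L6      | $r0=0 $r1=15 $r2=65532 $r3=7 $r4=3 $r5=2 $r6=8  [TAKEN]
PC=3  nor  $r3, $r2, $r1     | $r0=0 $r1=15 $r2=65532 $r3=0 $r4=3 $r5=2 $r6=8
PC=6  ori   $r4, $r3, 15     | $r0=0 $r1=15 $r2=65532 $r3=0 $r4=15 $r5=2 $r6=8

$r0=0 $r1=15 $r2=65532 $r3=0 $r4=15 $r5=2 $r6=8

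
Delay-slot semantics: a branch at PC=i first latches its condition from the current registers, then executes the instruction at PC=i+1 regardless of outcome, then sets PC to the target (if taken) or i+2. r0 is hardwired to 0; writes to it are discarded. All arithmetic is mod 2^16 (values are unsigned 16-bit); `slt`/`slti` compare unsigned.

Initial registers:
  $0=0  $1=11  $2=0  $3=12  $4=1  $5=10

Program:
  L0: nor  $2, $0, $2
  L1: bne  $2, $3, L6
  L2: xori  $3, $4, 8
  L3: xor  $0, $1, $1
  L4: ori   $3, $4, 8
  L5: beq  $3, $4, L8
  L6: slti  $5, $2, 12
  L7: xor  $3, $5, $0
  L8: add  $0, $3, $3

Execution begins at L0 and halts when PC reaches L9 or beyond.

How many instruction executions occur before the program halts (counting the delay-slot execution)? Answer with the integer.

6

PC=0  nor  $2, $0, $2        | $0=0 $1=11 $2=65535 $3=12 $4=1 $5=10
PC=1  bne  $2, $3, L6        | $0=0 $1=11 $2=65535 $3=12 $4=1 $5=10  [TAKEN]
PC=2  xori  $3, $4, 8        | $0=0 $1=11 $2=65535 $3=9 $4=1 $5=10
PC=6  slti  $5, $2, 12       | $0=0 $1=11 $2=65535 $3=9 $4=1 $5=0
PC=7  xor  $3, $5, $0        | $0=0 $1=11 $2=65535 $3=0 $4=1 $5=0
PC=8  add  $0, $3, $3        | $0=0 $1=11 $2=65535 $3=0 $4=1 $5=0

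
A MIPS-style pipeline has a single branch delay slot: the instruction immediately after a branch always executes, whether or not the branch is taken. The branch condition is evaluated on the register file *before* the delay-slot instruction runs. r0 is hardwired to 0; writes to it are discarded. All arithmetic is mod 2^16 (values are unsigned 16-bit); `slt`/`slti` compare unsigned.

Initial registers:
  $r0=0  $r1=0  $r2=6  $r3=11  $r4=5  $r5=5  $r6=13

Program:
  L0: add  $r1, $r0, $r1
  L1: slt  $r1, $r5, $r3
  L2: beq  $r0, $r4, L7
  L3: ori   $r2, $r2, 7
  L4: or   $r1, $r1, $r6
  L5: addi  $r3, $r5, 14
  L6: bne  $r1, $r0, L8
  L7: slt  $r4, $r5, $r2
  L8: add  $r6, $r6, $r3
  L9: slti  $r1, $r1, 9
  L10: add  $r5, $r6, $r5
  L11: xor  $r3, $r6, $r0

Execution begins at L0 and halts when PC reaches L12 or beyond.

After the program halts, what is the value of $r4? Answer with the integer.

1

PC=0  add  $r1, $r0, $r1     | $r0=0 $r1=0 $r2=6 $r3=11 $r4=5 $r5=5 $r6=13
PC=1  slt  $r1, $r5, $r3     | $r0=0 $r1=1 $r2=6 $r3=11 $r4=5 $r5=5 $r6=13
PC=2  beq  $r0, $r4, L7      | $r0=0 $r1=1 $r2=6 $r3=11 $r4=5 $r5=5 $r6=13  [not taken]
PC=3  ori   $r2, $r2, 7      | $r0=0 $r1=1 $r2=7 $r3=11 $r4=5 $r5=5 $r6=13
PC=4  or   $r1, $r1, $r6     | $r0=0 $r1=13 $r2=7 $r3=11 $r4=5 $r5=5 $r6=13
PC=5  addi  $r3, $r5, 14     | $r0=0 $r1=13 $r2=7 $r3=19 $r4=5 $r5=5 $r6=13
PC=6  bne  $r1, $r0, L8      | $r0=0 $r1=13 $r2=7 $r3=19 $r4=5 $r5=5 $r6=13  [TAKEN]
PC=7  slt  $r4, $r5, $r2     | $r0=0 $r1=13 $r2=7 $r3=19 $r4=1 $r5=5 $r6=13
PC=8  add  $r6, $r6, $r3     | $r0=0 $r1=13 $r2=7 $r3=19 $r4=1 $r5=5 $r6=32
PC=9  slti  $r1, $r1, 9      | $r0=0 $r1=0 $r2=7 $r3=19 $r4=1 $r5=5 $r6=32
PC=10 add  $r5, $r6, $r5     | $r0=0 $r1=0 $r2=7 $r3=19 $r4=1 $r5=37 $r6=32
PC=11 xor  $r3, $r6, $r0     | $r0=0 $r1=0 $r2=7 $r3=32 $r4=1 $r5=37 $r6=32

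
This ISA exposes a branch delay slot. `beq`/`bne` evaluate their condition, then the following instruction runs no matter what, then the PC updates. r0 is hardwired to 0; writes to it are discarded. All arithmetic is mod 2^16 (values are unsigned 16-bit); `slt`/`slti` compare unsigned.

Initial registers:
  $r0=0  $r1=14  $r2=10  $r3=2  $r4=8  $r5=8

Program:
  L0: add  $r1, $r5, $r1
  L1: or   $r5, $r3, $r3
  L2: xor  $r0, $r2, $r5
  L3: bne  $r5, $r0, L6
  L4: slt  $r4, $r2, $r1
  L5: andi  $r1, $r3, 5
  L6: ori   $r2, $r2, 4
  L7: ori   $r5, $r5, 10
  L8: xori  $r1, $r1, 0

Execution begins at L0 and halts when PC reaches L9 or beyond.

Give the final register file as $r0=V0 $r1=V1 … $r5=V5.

[0] add  $r1, $r5, $r1  →  {$r0:0, $r1:22, $r2:10, $r3:2, $r4:8, $r5:8}
[1] or   $r5, $r3, $r3  →  {$r0:0, $r1:22, $r2:10, $r3:2, $r4:8, $r5:2}
[2] xor  $r0, $r2, $r5  →  {$r0:0, $r1:22, $r2:10, $r3:2, $r4:8, $r5:2}
[3] bne  $r5, $r0, L6  →  {$r0:0, $r1:22, $r2:10, $r3:2, $r4:8, $r5:2}  ⟨branch taken⟩
[4] slt  $r4, $r2, $r1  →  {$r0:0, $r1:22, $r2:10, $r3:2, $r4:1, $r5:2}
[6] ori   $r2, $r2, 4  →  {$r0:0, $r1:22, $r2:14, $r3:2, $r4:1, $r5:2}
[7] ori   $r5, $r5, 10  →  {$r0:0, $r1:22, $r2:14, $r3:2, $r4:1, $r5:10}
[8] xori  $r1, $r1, 0  →  {$r0:0, $r1:22, $r2:14, $r3:2, $r4:1, $r5:10}

$r0=0 $r1=22 $r2=14 $r3=2 $r4=1 $r5=10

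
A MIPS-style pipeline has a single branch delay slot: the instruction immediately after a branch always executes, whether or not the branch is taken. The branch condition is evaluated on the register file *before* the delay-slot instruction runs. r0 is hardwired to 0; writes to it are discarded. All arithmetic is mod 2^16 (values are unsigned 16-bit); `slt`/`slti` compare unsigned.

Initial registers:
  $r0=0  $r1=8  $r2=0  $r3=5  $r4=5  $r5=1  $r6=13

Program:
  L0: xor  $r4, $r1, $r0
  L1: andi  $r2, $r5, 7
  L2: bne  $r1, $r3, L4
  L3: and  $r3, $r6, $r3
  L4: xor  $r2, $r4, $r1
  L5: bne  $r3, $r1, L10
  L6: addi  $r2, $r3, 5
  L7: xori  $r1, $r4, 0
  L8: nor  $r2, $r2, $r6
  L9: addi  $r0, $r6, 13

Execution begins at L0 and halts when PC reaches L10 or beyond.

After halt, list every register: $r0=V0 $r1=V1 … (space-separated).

#0 xor  $r4, $r1, $r0 ; 0/8/0/5/8/1/13
#1 andi  $r2, $r5, 7 ; 0/8/1/5/8/1/13
#2 bne  $r1, $r3, L4 ; 0/8/1/5/8/1/13 ; →target
#3 and  $r3, $r6, $r3 ; 0/8/1/5/8/1/13
#4 xor  $r2, $r4, $r1 ; 0/8/0/5/8/1/13
#5 bne  $r3, $r1, L10 ; 0/8/0/5/8/1/13 ; →target
#6 addi  $r2, $r3, 5 ; 0/8/10/5/8/1/13

$r0=0 $r1=8 $r2=10 $r3=5 $r4=8 $r5=1 $r6=13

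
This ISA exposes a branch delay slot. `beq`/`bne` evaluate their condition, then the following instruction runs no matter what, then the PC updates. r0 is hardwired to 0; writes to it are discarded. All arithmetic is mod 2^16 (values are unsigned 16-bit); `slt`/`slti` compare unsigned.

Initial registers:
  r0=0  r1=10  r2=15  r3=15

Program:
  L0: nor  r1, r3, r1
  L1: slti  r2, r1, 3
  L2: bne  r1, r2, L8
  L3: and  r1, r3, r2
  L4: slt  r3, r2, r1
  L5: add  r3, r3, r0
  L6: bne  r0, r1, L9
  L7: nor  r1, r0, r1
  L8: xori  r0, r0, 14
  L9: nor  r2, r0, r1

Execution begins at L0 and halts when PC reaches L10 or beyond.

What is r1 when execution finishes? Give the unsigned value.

0

PC=0  nor  r1, r3, r1        | r0=0 r1=65520 r2=15 r3=15
PC=1  slti  r2, r1, 3        | r0=0 r1=65520 r2=0 r3=15
PC=2  bne  r1, r2, L8        | r0=0 r1=65520 r2=0 r3=15  [TAKEN]
PC=3  and  r1, r3, r2        | r0=0 r1=0 r2=0 r3=15
PC=8  xori  r0, r0, 14       | r0=0 r1=0 r2=0 r3=15
PC=9  nor  r2, r0, r1        | r0=0 r1=0 r2=65535 r3=15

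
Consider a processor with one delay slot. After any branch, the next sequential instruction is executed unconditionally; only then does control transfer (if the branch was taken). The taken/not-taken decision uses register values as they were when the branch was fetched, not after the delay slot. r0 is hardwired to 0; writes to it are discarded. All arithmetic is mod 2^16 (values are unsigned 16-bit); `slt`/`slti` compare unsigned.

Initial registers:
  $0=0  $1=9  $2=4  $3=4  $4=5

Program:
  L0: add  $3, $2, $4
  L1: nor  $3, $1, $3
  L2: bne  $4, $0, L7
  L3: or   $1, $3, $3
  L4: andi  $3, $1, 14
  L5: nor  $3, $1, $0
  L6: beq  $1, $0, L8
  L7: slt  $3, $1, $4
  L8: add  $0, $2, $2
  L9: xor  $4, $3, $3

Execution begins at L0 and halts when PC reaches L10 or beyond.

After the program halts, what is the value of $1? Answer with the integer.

PC=0  add  $3, $2, $4        | $0=0 $1=9 $2=4 $3=9 $4=5
PC=1  nor  $3, $1, $3        | $0=0 $1=9 $2=4 $3=65526 $4=5
PC=2  bne  $4, $0, L7        | $0=0 $1=9 $2=4 $3=65526 $4=5  [TAKEN]
PC=3  or   $1, $3, $3        | $0=0 $1=65526 $2=4 $3=65526 $4=5
PC=7  slt  $3, $1, $4        | $0=0 $1=65526 $2=4 $3=0 $4=5
PC=8  add  $0, $2, $2        | $0=0 $1=65526 $2=4 $3=0 $4=5
PC=9  xor  $4, $3, $3        | $0=0 $1=65526 $2=4 $3=0 $4=0

65526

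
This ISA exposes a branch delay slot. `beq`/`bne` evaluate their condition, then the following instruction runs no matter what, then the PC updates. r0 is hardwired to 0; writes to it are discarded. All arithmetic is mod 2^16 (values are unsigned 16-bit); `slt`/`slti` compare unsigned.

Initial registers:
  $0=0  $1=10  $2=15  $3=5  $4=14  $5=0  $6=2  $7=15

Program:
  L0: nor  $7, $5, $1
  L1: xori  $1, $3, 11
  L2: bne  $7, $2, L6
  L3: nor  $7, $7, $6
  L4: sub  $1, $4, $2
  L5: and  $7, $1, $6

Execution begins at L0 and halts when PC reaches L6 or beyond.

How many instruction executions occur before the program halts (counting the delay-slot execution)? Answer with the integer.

4

  step pc=0: nor  $7, $5, $1  regs=(0,10,15,5,14,0,2,65525)
  step pc=1: xori  $1, $3, 11  regs=(0,14,15,5,14,0,2,65525)
  step pc=2: bne  $7, $2, L6  cond=T  regs=(0,14,15,5,14,0,2,65525)
  step pc=3: nor  $7, $7, $6  regs=(0,14,15,5,14,0,2,8)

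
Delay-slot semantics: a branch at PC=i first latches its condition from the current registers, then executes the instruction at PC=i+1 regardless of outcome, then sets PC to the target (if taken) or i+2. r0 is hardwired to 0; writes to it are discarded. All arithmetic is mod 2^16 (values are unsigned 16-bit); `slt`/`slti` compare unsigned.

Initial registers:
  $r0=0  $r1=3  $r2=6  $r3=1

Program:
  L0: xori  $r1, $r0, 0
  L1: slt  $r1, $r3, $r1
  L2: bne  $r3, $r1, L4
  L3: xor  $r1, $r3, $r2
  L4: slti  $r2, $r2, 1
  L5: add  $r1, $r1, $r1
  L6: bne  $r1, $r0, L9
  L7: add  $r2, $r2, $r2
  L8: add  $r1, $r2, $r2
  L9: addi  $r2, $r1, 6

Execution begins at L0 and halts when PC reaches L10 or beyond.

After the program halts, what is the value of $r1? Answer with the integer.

14

#0 xori  $r1, $r0, 0 ; 0/0/6/1
#1 slt  $r1, $r3, $r1 ; 0/0/6/1
#2 bne  $r3, $r1, L4 ; 0/0/6/1 ; →target
#3 xor  $r1, $r3, $r2 ; 0/7/6/1
#4 slti  $r2, $r2, 1 ; 0/7/0/1
#5 add  $r1, $r1, $r1 ; 0/14/0/1
#6 bne  $r1, $r0, L9 ; 0/14/0/1 ; →target
#7 add  $r2, $r2, $r2 ; 0/14/0/1
#9 addi  $r2, $r1, 6 ; 0/14/20/1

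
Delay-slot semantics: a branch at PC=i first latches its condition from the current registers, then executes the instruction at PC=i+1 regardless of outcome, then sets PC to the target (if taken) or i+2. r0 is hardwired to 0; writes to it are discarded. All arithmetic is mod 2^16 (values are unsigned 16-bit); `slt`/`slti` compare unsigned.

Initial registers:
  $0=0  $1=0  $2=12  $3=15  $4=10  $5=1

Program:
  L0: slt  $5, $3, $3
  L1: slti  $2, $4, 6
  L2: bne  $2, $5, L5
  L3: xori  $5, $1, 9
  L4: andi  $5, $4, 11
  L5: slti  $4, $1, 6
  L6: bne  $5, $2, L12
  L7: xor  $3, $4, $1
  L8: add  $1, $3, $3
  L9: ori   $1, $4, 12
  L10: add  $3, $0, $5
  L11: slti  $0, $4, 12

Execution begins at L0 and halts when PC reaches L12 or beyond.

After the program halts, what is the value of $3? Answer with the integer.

[0] slt  $5, $3, $3  →  {$0:0, $1:0, $2:12, $3:15, $4:10, $5:0}
[1] slti  $2, $4, 6  →  {$0:0, $1:0, $2:0, $3:15, $4:10, $5:0}
[2] bne  $2, $5, L5  →  {$0:0, $1:0, $2:0, $3:15, $4:10, $5:0}  ⟨branch fallthrough⟩
[3] xori  $5, $1, 9  →  {$0:0, $1:0, $2:0, $3:15, $4:10, $5:9}
[4] andi  $5, $4, 11  →  {$0:0, $1:0, $2:0, $3:15, $4:10, $5:10}
[5] slti  $4, $1, 6  →  {$0:0, $1:0, $2:0, $3:15, $4:1, $5:10}
[6] bne  $5, $2, L12  →  {$0:0, $1:0, $2:0, $3:15, $4:1, $5:10}  ⟨branch taken⟩
[7] xor  $3, $4, $1  →  {$0:0, $1:0, $2:0, $3:1, $4:1, $5:10}

1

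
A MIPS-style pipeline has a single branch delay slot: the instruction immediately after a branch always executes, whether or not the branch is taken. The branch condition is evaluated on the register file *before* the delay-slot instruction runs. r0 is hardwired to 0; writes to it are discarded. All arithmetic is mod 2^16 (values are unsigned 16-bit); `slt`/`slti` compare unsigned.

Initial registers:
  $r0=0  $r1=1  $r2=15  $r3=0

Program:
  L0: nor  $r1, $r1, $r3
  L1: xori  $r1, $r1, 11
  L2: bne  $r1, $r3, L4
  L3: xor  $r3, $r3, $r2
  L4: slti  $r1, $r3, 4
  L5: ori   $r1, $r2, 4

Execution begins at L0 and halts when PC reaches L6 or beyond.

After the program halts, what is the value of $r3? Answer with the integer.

[0] nor  $r1, $r1, $r3  →  {$r0:0, $r1:65534, $r2:15, $r3:0}
[1] xori  $r1, $r1, 11  →  {$r0:0, $r1:65525, $r2:15, $r3:0}
[2] bne  $r1, $r3, L4  →  {$r0:0, $r1:65525, $r2:15, $r3:0}  ⟨branch taken⟩
[3] xor  $r3, $r3, $r2  →  {$r0:0, $r1:65525, $r2:15, $r3:15}
[4] slti  $r1, $r3, 4  →  {$r0:0, $r1:0, $r2:15, $r3:15}
[5] ori   $r1, $r2, 4  →  {$r0:0, $r1:15, $r2:15, $r3:15}

15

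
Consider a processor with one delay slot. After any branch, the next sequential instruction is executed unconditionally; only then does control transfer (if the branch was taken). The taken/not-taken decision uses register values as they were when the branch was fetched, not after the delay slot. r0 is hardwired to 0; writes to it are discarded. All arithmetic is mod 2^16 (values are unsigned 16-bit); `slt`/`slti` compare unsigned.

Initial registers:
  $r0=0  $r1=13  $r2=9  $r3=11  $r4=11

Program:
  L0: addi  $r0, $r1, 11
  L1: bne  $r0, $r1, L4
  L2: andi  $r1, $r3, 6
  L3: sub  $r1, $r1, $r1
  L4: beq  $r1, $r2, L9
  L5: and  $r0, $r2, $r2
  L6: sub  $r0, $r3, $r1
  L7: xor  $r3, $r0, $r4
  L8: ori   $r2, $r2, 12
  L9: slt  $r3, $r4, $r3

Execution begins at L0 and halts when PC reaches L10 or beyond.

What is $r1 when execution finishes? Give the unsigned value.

[0] addi  $r0, $r1, 11  →  {$r0:0, $r1:13, $r2:9, $r3:11, $r4:11}
[1] bne  $r0, $r1, L4  →  {$r0:0, $r1:13, $r2:9, $r3:11, $r4:11}  ⟨branch taken⟩
[2] andi  $r1, $r3, 6  →  {$r0:0, $r1:2, $r2:9, $r3:11, $r4:11}
[4] beq  $r1, $r2, L9  →  {$r0:0, $r1:2, $r2:9, $r3:11, $r4:11}  ⟨branch fallthrough⟩
[5] and  $r0, $r2, $r2  →  {$r0:0, $r1:2, $r2:9, $r3:11, $r4:11}
[6] sub  $r0, $r3, $r1  →  {$r0:0, $r1:2, $r2:9, $r3:11, $r4:11}
[7] xor  $r3, $r0, $r4  →  {$r0:0, $r1:2, $r2:9, $r3:11, $r4:11}
[8] ori   $r2, $r2, 12  →  {$r0:0, $r1:2, $r2:13, $r3:11, $r4:11}
[9] slt  $r3, $r4, $r3  →  {$r0:0, $r1:2, $r2:13, $r3:0, $r4:11}

2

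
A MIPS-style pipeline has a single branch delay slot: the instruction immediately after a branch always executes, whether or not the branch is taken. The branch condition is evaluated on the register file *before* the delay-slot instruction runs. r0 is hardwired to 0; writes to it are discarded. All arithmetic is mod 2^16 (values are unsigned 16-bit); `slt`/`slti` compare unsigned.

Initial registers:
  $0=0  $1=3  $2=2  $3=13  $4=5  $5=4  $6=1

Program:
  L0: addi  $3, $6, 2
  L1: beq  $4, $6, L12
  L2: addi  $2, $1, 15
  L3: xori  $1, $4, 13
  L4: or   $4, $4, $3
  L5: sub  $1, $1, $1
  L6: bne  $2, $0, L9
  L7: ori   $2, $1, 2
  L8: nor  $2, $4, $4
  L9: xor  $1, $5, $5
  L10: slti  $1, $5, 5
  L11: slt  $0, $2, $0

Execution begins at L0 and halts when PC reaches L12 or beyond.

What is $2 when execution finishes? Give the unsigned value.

PC=0  addi  $3, $6, 2        | $0=0 $1=3 $2=2 $3=3 $4=5 $5=4 $6=1
PC=1  beq  $4, $6, L12       | $0=0 $1=3 $2=2 $3=3 $4=5 $5=4 $6=1  [not taken]
PC=2  addi  $2, $1, 15       | $0=0 $1=3 $2=18 $3=3 $4=5 $5=4 $6=1
PC=3  xori  $1, $4, 13       | $0=0 $1=8 $2=18 $3=3 $4=5 $5=4 $6=1
PC=4  or   $4, $4, $3        | $0=0 $1=8 $2=18 $3=3 $4=7 $5=4 $6=1
PC=5  sub  $1, $1, $1        | $0=0 $1=0 $2=18 $3=3 $4=7 $5=4 $6=1
PC=6  bne  $2, $0, L9        | $0=0 $1=0 $2=18 $3=3 $4=7 $5=4 $6=1  [TAKEN]
PC=7  ori   $2, $1, 2        | $0=0 $1=0 $2=2 $3=3 $4=7 $5=4 $6=1
PC=9  xor  $1, $5, $5        | $0=0 $1=0 $2=2 $3=3 $4=7 $5=4 $6=1
PC=10 slti  $1, $5, 5        | $0=0 $1=1 $2=2 $3=3 $4=7 $5=4 $6=1
PC=11 slt  $0, $2, $0        | $0=0 $1=1 $2=2 $3=3 $4=7 $5=4 $6=1

2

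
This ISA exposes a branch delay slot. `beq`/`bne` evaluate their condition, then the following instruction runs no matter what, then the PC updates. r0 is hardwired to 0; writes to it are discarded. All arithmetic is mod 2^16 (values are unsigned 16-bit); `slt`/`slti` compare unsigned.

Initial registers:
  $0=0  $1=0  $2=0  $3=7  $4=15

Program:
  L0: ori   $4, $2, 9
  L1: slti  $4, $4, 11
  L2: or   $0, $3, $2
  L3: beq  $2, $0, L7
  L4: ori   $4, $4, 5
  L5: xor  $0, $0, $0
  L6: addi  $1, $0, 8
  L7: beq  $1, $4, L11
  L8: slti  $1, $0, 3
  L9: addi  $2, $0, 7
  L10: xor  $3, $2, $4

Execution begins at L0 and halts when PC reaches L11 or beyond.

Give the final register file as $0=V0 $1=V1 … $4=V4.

$0=0 $1=1 $2=7 $3=2 $4=5

PC=0  ori   $4, $2, 9        | $0=0 $1=0 $2=0 $3=7 $4=9
PC=1  slti  $4, $4, 11       | $0=0 $1=0 $2=0 $3=7 $4=1
PC=2  or   $0, $3, $2        | $0=0 $1=0 $2=0 $3=7 $4=1
PC=3  beq  $2, $0, L7        | $0=0 $1=0 $2=0 $3=7 $4=1  [TAKEN]
PC=4  ori   $4, $4, 5        | $0=0 $1=0 $2=0 $3=7 $4=5
PC=7  beq  $1, $4, L11       | $0=0 $1=0 $2=0 $3=7 $4=5  [not taken]
PC=8  slti  $1, $0, 3        | $0=0 $1=1 $2=0 $3=7 $4=5
PC=9  addi  $2, $0, 7        | $0=0 $1=1 $2=7 $3=7 $4=5
PC=10 xor  $3, $2, $4        | $0=0 $1=1 $2=7 $3=2 $4=5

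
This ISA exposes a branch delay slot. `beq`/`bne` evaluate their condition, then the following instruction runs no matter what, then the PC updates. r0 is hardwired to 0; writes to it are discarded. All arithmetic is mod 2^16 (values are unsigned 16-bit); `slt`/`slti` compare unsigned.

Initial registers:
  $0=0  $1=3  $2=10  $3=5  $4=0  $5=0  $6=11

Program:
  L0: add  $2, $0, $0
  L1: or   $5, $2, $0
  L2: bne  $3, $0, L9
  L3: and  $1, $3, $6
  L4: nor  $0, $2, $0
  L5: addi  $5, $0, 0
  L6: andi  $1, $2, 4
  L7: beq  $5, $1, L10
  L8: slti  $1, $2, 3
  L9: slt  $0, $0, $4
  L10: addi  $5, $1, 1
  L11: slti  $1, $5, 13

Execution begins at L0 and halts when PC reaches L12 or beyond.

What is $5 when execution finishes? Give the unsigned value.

PC=0  add  $2, $0, $0        | $0=0 $1=3 $2=0 $3=5 $4=0 $5=0 $6=11
PC=1  or   $5, $2, $0        | $0=0 $1=3 $2=0 $3=5 $4=0 $5=0 $6=11
PC=2  bne  $3, $0, L9        | $0=0 $1=3 $2=0 $3=5 $4=0 $5=0 $6=11  [TAKEN]
PC=3  and  $1, $3, $6        | $0=0 $1=1 $2=0 $3=5 $4=0 $5=0 $6=11
PC=9  slt  $0, $0, $4        | $0=0 $1=1 $2=0 $3=5 $4=0 $5=0 $6=11
PC=10 addi  $5, $1, 1        | $0=0 $1=1 $2=0 $3=5 $4=0 $5=2 $6=11
PC=11 slti  $1, $5, 13       | $0=0 $1=1 $2=0 $3=5 $4=0 $5=2 $6=11

2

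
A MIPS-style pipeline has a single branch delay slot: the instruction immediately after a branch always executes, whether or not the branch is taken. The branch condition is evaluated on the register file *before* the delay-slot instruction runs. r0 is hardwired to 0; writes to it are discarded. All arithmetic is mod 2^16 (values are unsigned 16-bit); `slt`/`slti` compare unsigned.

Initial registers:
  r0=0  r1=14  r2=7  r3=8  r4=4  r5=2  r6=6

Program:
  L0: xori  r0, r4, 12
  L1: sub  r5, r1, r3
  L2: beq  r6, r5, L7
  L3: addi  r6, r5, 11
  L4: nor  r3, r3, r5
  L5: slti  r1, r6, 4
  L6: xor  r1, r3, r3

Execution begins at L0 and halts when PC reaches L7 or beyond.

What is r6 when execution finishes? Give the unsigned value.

17

PC=0  xori  r0, r4, 12       | r0=0 r1=14 r2=7 r3=8 r4=4 r5=2 r6=6
PC=1  sub  r5, r1, r3        | r0=0 r1=14 r2=7 r3=8 r4=4 r5=6 r6=6
PC=2  beq  r6, r5, L7        | r0=0 r1=14 r2=7 r3=8 r4=4 r5=6 r6=6  [TAKEN]
PC=3  addi  r6, r5, 11       | r0=0 r1=14 r2=7 r3=8 r4=4 r5=6 r6=17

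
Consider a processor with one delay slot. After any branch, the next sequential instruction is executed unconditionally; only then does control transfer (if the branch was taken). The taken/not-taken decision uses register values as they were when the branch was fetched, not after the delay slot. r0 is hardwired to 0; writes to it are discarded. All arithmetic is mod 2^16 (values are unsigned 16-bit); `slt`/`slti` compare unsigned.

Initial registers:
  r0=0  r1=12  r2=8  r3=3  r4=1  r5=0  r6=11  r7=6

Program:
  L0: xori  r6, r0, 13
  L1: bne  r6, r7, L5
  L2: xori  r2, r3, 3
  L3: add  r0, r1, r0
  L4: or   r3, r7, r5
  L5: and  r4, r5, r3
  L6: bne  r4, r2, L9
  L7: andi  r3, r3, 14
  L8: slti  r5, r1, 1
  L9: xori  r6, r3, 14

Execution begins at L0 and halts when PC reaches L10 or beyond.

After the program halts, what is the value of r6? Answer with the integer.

  step pc=0: xori  r6, r0, 13  regs=(0,12,8,3,1,0,13,6)
  step pc=1: bne  r6, r7, L5  cond=T  regs=(0,12,8,3,1,0,13,6)
  step pc=2: xori  r2, r3, 3  regs=(0,12,0,3,1,0,13,6)
  step pc=5: and  r4, r5, r3  regs=(0,12,0,3,0,0,13,6)
  step pc=6: bne  r4, r2, L9  cond=F  regs=(0,12,0,3,0,0,13,6)
  step pc=7: andi  r3, r3, 14  regs=(0,12,0,2,0,0,13,6)
  step pc=8: slti  r5, r1, 1  regs=(0,12,0,2,0,0,13,6)
  step pc=9: xori  r6, r3, 14  regs=(0,12,0,2,0,0,12,6)

12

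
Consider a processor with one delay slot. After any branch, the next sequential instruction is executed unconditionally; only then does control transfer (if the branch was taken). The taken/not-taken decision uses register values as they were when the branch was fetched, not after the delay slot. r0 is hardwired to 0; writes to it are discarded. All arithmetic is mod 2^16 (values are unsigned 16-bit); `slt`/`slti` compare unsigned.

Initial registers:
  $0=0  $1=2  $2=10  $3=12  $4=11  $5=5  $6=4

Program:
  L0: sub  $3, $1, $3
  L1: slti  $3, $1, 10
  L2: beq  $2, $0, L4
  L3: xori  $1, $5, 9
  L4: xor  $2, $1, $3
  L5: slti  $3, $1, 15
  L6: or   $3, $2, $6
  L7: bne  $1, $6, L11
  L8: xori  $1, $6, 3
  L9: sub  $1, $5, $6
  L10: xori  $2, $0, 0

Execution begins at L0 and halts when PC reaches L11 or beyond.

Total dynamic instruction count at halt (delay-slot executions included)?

9

  step pc=0: sub  $3, $1, $3  regs=(0,2,10,65526,11,5,4)
  step pc=1: slti  $3, $1, 10  regs=(0,2,10,1,11,5,4)
  step pc=2: beq  $2, $0, L4  cond=F  regs=(0,2,10,1,11,5,4)
  step pc=3: xori  $1, $5, 9  regs=(0,12,10,1,11,5,4)
  step pc=4: xor  $2, $1, $3  regs=(0,12,13,1,11,5,4)
  step pc=5: slti  $3, $1, 15  regs=(0,12,13,1,11,5,4)
  step pc=6: or   $3, $2, $6  regs=(0,12,13,13,11,5,4)
  step pc=7: bne  $1, $6, L11  cond=T  regs=(0,12,13,13,11,5,4)
  step pc=8: xori  $1, $6, 3  regs=(0,7,13,13,11,5,4)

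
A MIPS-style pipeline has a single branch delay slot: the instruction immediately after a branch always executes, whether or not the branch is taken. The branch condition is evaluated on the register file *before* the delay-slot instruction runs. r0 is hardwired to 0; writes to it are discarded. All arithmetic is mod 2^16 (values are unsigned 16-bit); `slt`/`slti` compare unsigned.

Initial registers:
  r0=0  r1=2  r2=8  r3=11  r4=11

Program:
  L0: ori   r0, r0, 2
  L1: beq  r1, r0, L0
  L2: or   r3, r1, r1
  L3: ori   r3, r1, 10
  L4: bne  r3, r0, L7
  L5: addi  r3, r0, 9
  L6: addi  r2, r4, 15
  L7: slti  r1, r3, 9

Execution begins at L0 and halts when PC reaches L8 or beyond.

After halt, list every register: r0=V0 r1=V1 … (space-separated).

#0 ori   r0, r0, 2 ; 0/2/8/11/11
#1 beq  r1, r0, L0 ; 0/2/8/11/11 ; →fallthru
#2 or   r3, r1, r1 ; 0/2/8/2/11
#3 ori   r3, r1, 10 ; 0/2/8/10/11
#4 bne  r3, r0, L7 ; 0/2/8/10/11 ; →target
#5 addi  r3, r0, 9 ; 0/2/8/9/11
#7 slti  r1, r3, 9 ; 0/0/8/9/11

r0=0 r1=0 r2=8 r3=9 r4=11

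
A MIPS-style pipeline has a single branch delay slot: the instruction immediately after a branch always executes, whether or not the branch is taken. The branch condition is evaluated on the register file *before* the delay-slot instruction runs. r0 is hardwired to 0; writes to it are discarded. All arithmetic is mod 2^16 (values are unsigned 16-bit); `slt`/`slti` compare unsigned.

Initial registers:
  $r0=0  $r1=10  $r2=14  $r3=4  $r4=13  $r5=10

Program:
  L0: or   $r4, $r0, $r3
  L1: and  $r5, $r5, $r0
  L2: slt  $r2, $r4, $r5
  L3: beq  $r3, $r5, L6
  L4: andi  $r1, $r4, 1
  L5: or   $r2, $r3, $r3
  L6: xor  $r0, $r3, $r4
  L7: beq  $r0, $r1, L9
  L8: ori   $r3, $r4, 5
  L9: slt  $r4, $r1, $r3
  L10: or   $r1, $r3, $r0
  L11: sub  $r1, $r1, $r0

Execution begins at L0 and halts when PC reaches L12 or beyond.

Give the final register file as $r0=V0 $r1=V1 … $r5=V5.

$r0=0 $r1=5 $r2=4 $r3=5 $r4=1 $r5=0

PC=0  or   $r4, $r0, $r3     | $r0=0 $r1=10 $r2=14 $r3=4 $r4=4 $r5=10
PC=1  and  $r5, $r5, $r0     | $r0=0 $r1=10 $r2=14 $r3=4 $r4=4 $r5=0
PC=2  slt  $r2, $r4, $r5     | $r0=0 $r1=10 $r2=0 $r3=4 $r4=4 $r5=0
PC=3  beq  $r3, $r5, L6      | $r0=0 $r1=10 $r2=0 $r3=4 $r4=4 $r5=0  [not taken]
PC=4  andi  $r1, $r4, 1      | $r0=0 $r1=0 $r2=0 $r3=4 $r4=4 $r5=0
PC=5  or   $r2, $r3, $r3     | $r0=0 $r1=0 $r2=4 $r3=4 $r4=4 $r5=0
PC=6  xor  $r0, $r3, $r4     | $r0=0 $r1=0 $r2=4 $r3=4 $r4=4 $r5=0
PC=7  beq  $r0, $r1, L9      | $r0=0 $r1=0 $r2=4 $r3=4 $r4=4 $r5=0  [TAKEN]
PC=8  ori   $r3, $r4, 5      | $r0=0 $r1=0 $r2=4 $r3=5 $r4=4 $r5=0
PC=9  slt  $r4, $r1, $r3     | $r0=0 $r1=0 $r2=4 $r3=5 $r4=1 $r5=0
PC=10 or   $r1, $r3, $r0     | $r0=0 $r1=5 $r2=4 $r3=5 $r4=1 $r5=0
PC=11 sub  $r1, $r1, $r0     | $r0=0 $r1=5 $r2=4 $r3=5 $r4=1 $r5=0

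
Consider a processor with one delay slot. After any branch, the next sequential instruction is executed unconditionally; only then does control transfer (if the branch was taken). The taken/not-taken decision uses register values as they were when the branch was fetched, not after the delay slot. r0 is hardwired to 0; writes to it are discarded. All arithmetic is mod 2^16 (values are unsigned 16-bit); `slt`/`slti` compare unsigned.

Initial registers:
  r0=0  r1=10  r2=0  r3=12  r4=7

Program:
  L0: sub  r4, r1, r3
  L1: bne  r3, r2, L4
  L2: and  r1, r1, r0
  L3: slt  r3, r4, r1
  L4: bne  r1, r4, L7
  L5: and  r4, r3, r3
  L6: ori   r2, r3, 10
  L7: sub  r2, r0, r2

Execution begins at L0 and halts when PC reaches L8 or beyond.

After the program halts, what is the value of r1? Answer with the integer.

0

[0] sub  r4, r1, r3  →  {r0:0, r1:10, r2:0, r3:12, r4:65534}
[1] bne  r3, r2, L4  →  {r0:0, r1:10, r2:0, r3:12, r4:65534}  ⟨branch taken⟩
[2] and  r1, r1, r0  →  {r0:0, r1:0, r2:0, r3:12, r4:65534}
[4] bne  r1, r4, L7  →  {r0:0, r1:0, r2:0, r3:12, r4:65534}  ⟨branch taken⟩
[5] and  r4, r3, r3  →  {r0:0, r1:0, r2:0, r3:12, r4:12}
[7] sub  r2, r0, r2  →  {r0:0, r1:0, r2:0, r3:12, r4:12}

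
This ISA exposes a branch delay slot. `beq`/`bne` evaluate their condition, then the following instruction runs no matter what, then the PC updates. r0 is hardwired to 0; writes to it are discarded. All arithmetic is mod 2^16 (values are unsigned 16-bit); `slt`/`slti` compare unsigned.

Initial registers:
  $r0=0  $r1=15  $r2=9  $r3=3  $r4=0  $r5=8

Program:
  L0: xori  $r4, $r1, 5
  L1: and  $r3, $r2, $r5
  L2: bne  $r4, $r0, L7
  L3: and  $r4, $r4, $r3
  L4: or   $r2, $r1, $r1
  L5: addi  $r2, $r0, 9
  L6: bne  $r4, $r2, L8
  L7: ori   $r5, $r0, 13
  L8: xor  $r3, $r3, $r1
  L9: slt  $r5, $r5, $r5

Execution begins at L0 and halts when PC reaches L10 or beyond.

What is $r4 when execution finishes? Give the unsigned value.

8

[0] xori  $r4, $r1, 5  →  {$r0:0, $r1:15, $r2:9, $r3:3, $r4:10, $r5:8}
[1] and  $r3, $r2, $r5  →  {$r0:0, $r1:15, $r2:9, $r3:8, $r4:10, $r5:8}
[2] bne  $r4, $r0, L7  →  {$r0:0, $r1:15, $r2:9, $r3:8, $r4:10, $r5:8}  ⟨branch taken⟩
[3] and  $r4, $r4, $r3  →  {$r0:0, $r1:15, $r2:9, $r3:8, $r4:8, $r5:8}
[7] ori   $r5, $r0, 13  →  {$r0:0, $r1:15, $r2:9, $r3:8, $r4:8, $r5:13}
[8] xor  $r3, $r3, $r1  →  {$r0:0, $r1:15, $r2:9, $r3:7, $r4:8, $r5:13}
[9] slt  $r5, $r5, $r5  →  {$r0:0, $r1:15, $r2:9, $r3:7, $r4:8, $r5:0}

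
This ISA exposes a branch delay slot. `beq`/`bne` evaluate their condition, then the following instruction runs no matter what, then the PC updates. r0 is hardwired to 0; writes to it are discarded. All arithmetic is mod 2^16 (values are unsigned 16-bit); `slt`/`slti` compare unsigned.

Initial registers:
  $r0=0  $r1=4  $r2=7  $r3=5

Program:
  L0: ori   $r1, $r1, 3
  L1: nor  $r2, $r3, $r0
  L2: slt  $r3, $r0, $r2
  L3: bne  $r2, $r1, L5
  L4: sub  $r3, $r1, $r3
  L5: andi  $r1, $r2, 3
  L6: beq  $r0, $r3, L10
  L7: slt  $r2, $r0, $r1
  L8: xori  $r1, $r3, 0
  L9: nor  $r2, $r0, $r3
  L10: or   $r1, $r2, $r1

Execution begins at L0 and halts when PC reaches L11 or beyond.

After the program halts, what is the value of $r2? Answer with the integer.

65529

PC=0  ori   $r1, $r1, 3      | $r0=0 $r1=7 $r2=7 $r3=5
PC=1  nor  $r2, $r3, $r0     | $r0=0 $r1=7 $r2=65530 $r3=5
PC=2  slt  $r3, $r0, $r2     | $r0=0 $r1=7 $r2=65530 $r3=1
PC=3  bne  $r2, $r1, L5      | $r0=0 $r1=7 $r2=65530 $r3=1  [TAKEN]
PC=4  sub  $r3, $r1, $r3     | $r0=0 $r1=7 $r2=65530 $r3=6
PC=5  andi  $r1, $r2, 3      | $r0=0 $r1=2 $r2=65530 $r3=6
PC=6  beq  $r0, $r3, L10     | $r0=0 $r1=2 $r2=65530 $r3=6  [not taken]
PC=7  slt  $r2, $r0, $r1     | $r0=0 $r1=2 $r2=1 $r3=6
PC=8  xori  $r1, $r3, 0      | $r0=0 $r1=6 $r2=1 $r3=6
PC=9  nor  $r2, $r0, $r3     | $r0=0 $r1=6 $r2=65529 $r3=6
PC=10 or   $r1, $r2, $r1     | $r0=0 $r1=65535 $r2=65529 $r3=6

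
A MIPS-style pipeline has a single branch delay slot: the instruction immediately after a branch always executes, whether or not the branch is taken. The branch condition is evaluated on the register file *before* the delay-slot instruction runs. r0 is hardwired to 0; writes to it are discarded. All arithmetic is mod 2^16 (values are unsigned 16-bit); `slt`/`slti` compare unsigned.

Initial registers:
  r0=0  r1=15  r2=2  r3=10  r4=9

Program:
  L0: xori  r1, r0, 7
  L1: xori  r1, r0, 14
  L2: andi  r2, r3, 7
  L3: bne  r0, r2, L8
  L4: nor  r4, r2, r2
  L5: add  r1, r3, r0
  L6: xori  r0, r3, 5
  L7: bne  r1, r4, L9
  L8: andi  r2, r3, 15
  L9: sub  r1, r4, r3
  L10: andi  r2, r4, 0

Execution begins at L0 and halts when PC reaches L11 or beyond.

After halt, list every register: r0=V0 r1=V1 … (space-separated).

r0=0 r1=65523 r2=0 r3=10 r4=65533

PC=0  xori  r1, r0, 7        | r0=0 r1=7 r2=2 r3=10 r4=9
PC=1  xori  r1, r0, 14       | r0=0 r1=14 r2=2 r3=10 r4=9
PC=2  andi  r2, r3, 7        | r0=0 r1=14 r2=2 r3=10 r4=9
PC=3  bne  r0, r2, L8        | r0=0 r1=14 r2=2 r3=10 r4=9  [TAKEN]
PC=4  nor  r4, r2, r2        | r0=0 r1=14 r2=2 r3=10 r4=65533
PC=8  andi  r2, r3, 15       | r0=0 r1=14 r2=10 r3=10 r4=65533
PC=9  sub  r1, r4, r3        | r0=0 r1=65523 r2=10 r3=10 r4=65533
PC=10 andi  r2, r4, 0        | r0=0 r1=65523 r2=0 r3=10 r4=65533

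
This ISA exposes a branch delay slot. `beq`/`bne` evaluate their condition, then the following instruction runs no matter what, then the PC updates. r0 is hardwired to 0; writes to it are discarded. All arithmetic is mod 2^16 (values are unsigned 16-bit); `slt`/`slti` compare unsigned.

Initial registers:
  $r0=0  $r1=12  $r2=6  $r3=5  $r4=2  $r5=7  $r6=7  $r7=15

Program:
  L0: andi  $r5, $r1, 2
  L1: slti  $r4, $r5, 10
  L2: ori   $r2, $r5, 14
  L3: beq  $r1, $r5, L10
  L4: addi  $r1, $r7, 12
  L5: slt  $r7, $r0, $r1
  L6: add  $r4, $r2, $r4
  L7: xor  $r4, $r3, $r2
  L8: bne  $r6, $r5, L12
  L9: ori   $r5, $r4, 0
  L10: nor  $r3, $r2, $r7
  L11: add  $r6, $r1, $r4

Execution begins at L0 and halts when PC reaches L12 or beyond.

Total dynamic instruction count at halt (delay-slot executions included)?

10

[0] andi  $r5, $r1, 2  →  {$r0:0, $r1:12, $r2:6, $r3:5, $r4:2, $r5:0, $r6:7, $r7:15}
[1] slti  $r4, $r5, 10  →  {$r0:0, $r1:12, $r2:6, $r3:5, $r4:1, $r5:0, $r6:7, $r7:15}
[2] ori   $r2, $r5, 14  →  {$r0:0, $r1:12, $r2:14, $r3:5, $r4:1, $r5:0, $r6:7, $r7:15}
[3] beq  $r1, $r5, L10  →  {$r0:0, $r1:12, $r2:14, $r3:5, $r4:1, $r5:0, $r6:7, $r7:15}  ⟨branch fallthrough⟩
[4] addi  $r1, $r7, 12  →  {$r0:0, $r1:27, $r2:14, $r3:5, $r4:1, $r5:0, $r6:7, $r7:15}
[5] slt  $r7, $r0, $r1  →  {$r0:0, $r1:27, $r2:14, $r3:5, $r4:1, $r5:0, $r6:7, $r7:1}
[6] add  $r4, $r2, $r4  →  {$r0:0, $r1:27, $r2:14, $r3:5, $r4:15, $r5:0, $r6:7, $r7:1}
[7] xor  $r4, $r3, $r2  →  {$r0:0, $r1:27, $r2:14, $r3:5, $r4:11, $r5:0, $r6:7, $r7:1}
[8] bne  $r6, $r5, L12  →  {$r0:0, $r1:27, $r2:14, $r3:5, $r4:11, $r5:0, $r6:7, $r7:1}  ⟨branch taken⟩
[9] ori   $r5, $r4, 0  →  {$r0:0, $r1:27, $r2:14, $r3:5, $r4:11, $r5:11, $r6:7, $r7:1}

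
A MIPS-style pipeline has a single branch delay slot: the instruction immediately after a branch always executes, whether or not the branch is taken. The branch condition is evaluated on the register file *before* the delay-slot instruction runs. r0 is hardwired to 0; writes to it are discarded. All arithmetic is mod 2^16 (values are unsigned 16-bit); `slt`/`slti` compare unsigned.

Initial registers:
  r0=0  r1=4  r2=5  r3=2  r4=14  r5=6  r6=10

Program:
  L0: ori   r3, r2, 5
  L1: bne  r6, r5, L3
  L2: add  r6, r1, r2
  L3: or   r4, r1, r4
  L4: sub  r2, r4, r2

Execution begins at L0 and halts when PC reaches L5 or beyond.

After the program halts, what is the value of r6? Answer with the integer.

9

[0] ori   r3, r2, 5  →  {r0:0, r1:4, r2:5, r3:5, r4:14, r5:6, r6:10}
[1] bne  r6, r5, L3  →  {r0:0, r1:4, r2:5, r3:5, r4:14, r5:6, r6:10}  ⟨branch taken⟩
[2] add  r6, r1, r2  →  {r0:0, r1:4, r2:5, r3:5, r4:14, r5:6, r6:9}
[3] or   r4, r1, r4  →  {r0:0, r1:4, r2:5, r3:5, r4:14, r5:6, r6:9}
[4] sub  r2, r4, r2  →  {r0:0, r1:4, r2:9, r3:5, r4:14, r5:6, r6:9}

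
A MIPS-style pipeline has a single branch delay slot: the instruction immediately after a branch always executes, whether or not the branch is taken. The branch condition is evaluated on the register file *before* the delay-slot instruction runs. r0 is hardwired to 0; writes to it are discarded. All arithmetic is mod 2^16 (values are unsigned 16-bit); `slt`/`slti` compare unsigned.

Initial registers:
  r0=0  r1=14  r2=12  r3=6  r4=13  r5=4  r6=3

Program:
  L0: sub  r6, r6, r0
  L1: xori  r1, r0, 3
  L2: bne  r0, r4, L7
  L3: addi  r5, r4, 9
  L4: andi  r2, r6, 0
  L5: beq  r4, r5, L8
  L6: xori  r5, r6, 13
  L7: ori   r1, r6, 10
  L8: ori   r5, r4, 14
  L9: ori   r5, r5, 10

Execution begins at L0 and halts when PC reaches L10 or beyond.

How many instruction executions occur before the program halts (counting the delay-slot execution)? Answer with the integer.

[0] sub  r6, r6, r0  →  {r0:0, r1:14, r2:12, r3:6, r4:13, r5:4, r6:3}
[1] xori  r1, r0, 3  →  {r0:0, r1:3, r2:12, r3:6, r4:13, r5:4, r6:3}
[2] bne  r0, r4, L7  →  {r0:0, r1:3, r2:12, r3:6, r4:13, r5:4, r6:3}  ⟨branch taken⟩
[3] addi  r5, r4, 9  →  {r0:0, r1:3, r2:12, r3:6, r4:13, r5:22, r6:3}
[7] ori   r1, r6, 10  →  {r0:0, r1:11, r2:12, r3:6, r4:13, r5:22, r6:3}
[8] ori   r5, r4, 14  →  {r0:0, r1:11, r2:12, r3:6, r4:13, r5:15, r6:3}
[9] ori   r5, r5, 10  →  {r0:0, r1:11, r2:12, r3:6, r4:13, r5:15, r6:3}

7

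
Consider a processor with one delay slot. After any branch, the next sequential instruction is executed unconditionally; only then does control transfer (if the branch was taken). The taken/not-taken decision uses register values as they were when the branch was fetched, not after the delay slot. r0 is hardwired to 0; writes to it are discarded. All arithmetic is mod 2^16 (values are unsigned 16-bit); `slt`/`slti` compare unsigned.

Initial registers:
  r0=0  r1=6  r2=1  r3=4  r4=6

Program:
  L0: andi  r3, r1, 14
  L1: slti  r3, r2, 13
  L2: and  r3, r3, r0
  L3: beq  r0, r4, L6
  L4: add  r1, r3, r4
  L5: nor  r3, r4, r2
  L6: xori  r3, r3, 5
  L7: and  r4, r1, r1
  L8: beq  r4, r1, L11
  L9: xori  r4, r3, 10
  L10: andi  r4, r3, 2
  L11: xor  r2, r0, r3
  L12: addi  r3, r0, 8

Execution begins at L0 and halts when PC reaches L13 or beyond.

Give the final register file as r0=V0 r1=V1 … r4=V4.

r0=0 r1=6 r2=65533 r3=8 r4=65527

  step pc=0: andi  r3, r1, 14  regs=(0,6,1,6,6)
  step pc=1: slti  r3, r2, 13  regs=(0,6,1,1,6)
  step pc=2: and  r3, r3, r0  regs=(0,6,1,0,6)
  step pc=3: beq  r0, r4, L6  cond=F  regs=(0,6,1,0,6)
  step pc=4: add  r1, r3, r4  regs=(0,6,1,0,6)
  step pc=5: nor  r3, r4, r2  regs=(0,6,1,65528,6)
  step pc=6: xori  r3, r3, 5  regs=(0,6,1,65533,6)
  step pc=7: and  r4, r1, r1  regs=(0,6,1,65533,6)
  step pc=8: beq  r4, r1, L11  cond=T  regs=(0,6,1,65533,6)
  step pc=9: xori  r4, r3, 10  regs=(0,6,1,65533,65527)
  step pc=11: xor  r2, r0, r3  regs=(0,6,65533,65533,65527)
  step pc=12: addi  r3, r0, 8  regs=(0,6,65533,8,65527)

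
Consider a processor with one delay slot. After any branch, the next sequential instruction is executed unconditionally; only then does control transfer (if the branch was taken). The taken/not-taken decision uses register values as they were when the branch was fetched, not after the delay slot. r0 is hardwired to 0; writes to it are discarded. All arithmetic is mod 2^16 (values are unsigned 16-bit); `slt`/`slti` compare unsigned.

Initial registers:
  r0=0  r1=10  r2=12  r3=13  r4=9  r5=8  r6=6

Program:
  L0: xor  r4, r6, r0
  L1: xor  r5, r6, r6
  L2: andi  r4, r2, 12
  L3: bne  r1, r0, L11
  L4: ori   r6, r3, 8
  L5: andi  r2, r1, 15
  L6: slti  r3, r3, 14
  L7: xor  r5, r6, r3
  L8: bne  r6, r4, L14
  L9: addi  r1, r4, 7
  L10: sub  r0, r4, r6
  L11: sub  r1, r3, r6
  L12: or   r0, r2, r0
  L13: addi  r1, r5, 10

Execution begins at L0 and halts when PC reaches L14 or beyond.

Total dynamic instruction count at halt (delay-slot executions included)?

8

[0] xor  r4, r6, r0  →  {r0:0, r1:10, r2:12, r3:13, r4:6, r5:8, r6:6}
[1] xor  r5, r6, r6  →  {r0:0, r1:10, r2:12, r3:13, r4:6, r5:0, r6:6}
[2] andi  r4, r2, 12  →  {r0:0, r1:10, r2:12, r3:13, r4:12, r5:0, r6:6}
[3] bne  r1, r0, L11  →  {r0:0, r1:10, r2:12, r3:13, r4:12, r5:0, r6:6}  ⟨branch taken⟩
[4] ori   r6, r3, 8  →  {r0:0, r1:10, r2:12, r3:13, r4:12, r5:0, r6:13}
[11] sub  r1, r3, r6  →  {r0:0, r1:0, r2:12, r3:13, r4:12, r5:0, r6:13}
[12] or   r0, r2, r0  →  {r0:0, r1:0, r2:12, r3:13, r4:12, r5:0, r6:13}
[13] addi  r1, r5, 10  →  {r0:0, r1:10, r2:12, r3:13, r4:12, r5:0, r6:13}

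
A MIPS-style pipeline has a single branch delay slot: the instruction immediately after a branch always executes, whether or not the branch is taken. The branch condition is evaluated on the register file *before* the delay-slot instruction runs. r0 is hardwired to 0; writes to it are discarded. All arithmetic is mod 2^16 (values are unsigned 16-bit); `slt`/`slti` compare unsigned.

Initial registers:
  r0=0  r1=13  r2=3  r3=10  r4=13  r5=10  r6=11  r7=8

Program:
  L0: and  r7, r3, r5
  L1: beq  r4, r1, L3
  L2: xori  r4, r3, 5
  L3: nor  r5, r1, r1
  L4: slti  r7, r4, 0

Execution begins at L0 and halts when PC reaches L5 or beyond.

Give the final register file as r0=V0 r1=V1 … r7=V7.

r0=0 r1=13 r2=3 r3=10 r4=15 r5=65522 r6=11 r7=0

  step pc=0: and  r7, r3, r5  regs=(0,13,3,10,13,10,11,10)
  step pc=1: beq  r4, r1, L3  cond=T  regs=(0,13,3,10,13,10,11,10)
  step pc=2: xori  r4, r3, 5  regs=(0,13,3,10,15,10,11,10)
  step pc=3: nor  r5, r1, r1  regs=(0,13,3,10,15,65522,11,10)
  step pc=4: slti  r7, r4, 0  regs=(0,13,3,10,15,65522,11,0)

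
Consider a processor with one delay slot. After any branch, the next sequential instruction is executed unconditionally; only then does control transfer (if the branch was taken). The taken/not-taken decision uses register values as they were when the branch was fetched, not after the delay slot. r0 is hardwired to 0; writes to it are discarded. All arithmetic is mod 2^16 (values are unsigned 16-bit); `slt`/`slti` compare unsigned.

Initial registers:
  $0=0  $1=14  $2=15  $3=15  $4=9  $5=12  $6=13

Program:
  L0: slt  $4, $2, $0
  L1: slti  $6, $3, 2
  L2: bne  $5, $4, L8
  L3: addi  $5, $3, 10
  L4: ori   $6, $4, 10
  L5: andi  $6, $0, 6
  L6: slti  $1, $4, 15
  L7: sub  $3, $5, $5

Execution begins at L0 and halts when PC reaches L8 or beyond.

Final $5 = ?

25

PC=0  slt  $4, $2, $0        | $0=0 $1=14 $2=15 $3=15 $4=0 $5=12 $6=13
PC=1  slti  $6, $3, 2        | $0=0 $1=14 $2=15 $3=15 $4=0 $5=12 $6=0
PC=2  bne  $5, $4, L8        | $0=0 $1=14 $2=15 $3=15 $4=0 $5=12 $6=0  [TAKEN]
PC=3  addi  $5, $3, 10       | $0=0 $1=14 $2=15 $3=15 $4=0 $5=25 $6=0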